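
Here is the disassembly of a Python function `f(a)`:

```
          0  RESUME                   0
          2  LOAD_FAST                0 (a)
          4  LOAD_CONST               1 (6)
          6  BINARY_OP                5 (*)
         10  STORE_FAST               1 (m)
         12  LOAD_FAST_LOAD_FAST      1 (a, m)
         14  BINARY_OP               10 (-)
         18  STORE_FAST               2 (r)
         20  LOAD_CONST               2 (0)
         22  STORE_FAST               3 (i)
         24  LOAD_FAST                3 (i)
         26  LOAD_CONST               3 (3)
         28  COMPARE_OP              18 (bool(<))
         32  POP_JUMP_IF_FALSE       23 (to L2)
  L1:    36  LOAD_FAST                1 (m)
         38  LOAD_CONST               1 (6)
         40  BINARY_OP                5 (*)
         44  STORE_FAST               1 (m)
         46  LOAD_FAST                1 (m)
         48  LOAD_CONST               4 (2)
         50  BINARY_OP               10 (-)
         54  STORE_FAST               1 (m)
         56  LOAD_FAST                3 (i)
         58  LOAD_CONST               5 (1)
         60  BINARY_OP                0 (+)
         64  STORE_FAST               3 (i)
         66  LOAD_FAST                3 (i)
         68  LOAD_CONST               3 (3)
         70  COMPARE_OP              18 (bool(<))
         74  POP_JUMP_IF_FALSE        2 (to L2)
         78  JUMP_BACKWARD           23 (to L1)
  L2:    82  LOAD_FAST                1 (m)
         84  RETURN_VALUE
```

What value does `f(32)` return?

41386

LOAD_FAST a → push 32. Stack: [32]
LOAD_CONST → push 6. Stack: [32, 6]
BINARY_OP * → 32 * 6 = 192. Stack: [192]
STORE_FAST m → m=192. Stack: []
LOAD_FAST_LOAD_FAST a,m → push 32,192. Stack: [32, 192]
BINARY_OP - → 32 - 192 = -160. Stack: [-160]
STORE_FAST r → r=-160. Stack: []
LOAD_CONST → push 0. Stack: [0]
STORE_FAST i → i=0. Stack: []
LOAD_FAST i → push 0. Stack: [0]
LOAD_CONST → push 3. Stack: [0, 3]
COMPARE_OP bool(<) → 0 vs 3 = True. Stack: [True]
POP_JUMP_IF_FALSE → pop True; no jump. Stack: []
LOAD_FAST m → push 192. Stack: [192]
LOAD_CONST → push 6. Stack: [192, 6]
BINARY_OP * → 192 * 6 = 1152. Stack: [1152]
STORE_FAST m → m=1152. Stack: []
LOAD_FAST m → push 1152. Stack: [1152]
LOAD_CONST → push 2. Stack: [1152, 2]
BINARY_OP - → 1152 - 2 = 1150. Stack: [1150]
STORE_FAST m → m=1150. Stack: []
LOAD_FAST i → push 0. Stack: [0]
LOAD_CONST → push 1. Stack: [0, 1]
BINARY_OP + → 0 + 1 = 1. Stack: [1]
STORE_FAST i → i=1. Stack: []
LOAD_FAST i → push 1. Stack: [1]
LOAD_CONST → push 3. Stack: [1, 3]
COMPARE_OP bool(<) → 1 vs 3 = True. Stack: [True]
POP_JUMP_IF_FALSE → pop True; no jump. Stack: []
LOAD_FAST m → push 1150. Stack: [1150]
LOAD_CONST → push 6. Stack: [1150, 6]
BINARY_OP * → 1150 * 6 = 6900. Stack: [6900]
STORE_FAST m → m=6900. Stack: []
LOAD_FAST m → push 6900. Stack: [6900]
LOAD_CONST → push 2. Stack: [6900, 2]
BINARY_OP - → 6900 - 2 = 6898. Stack: [6898]
STORE_FAST m → m=6898. Stack: []
LOAD_FAST i → push 1. Stack: [1]
LOAD_CONST → push 1. Stack: [1, 1]
BINARY_OP + → 1 + 1 = 2. Stack: [2]
STORE_FAST i → i=2. Stack: []
LOAD_FAST i → push 2. Stack: [2]
LOAD_CONST → push 3. Stack: [2, 3]
COMPARE_OP bool(<) → 2 vs 3 = True. Stack: [True]
POP_JUMP_IF_FALSE → pop True; no jump. Stack: []
LOAD_FAST m → push 6898. Stack: [6898]
LOAD_CONST → push 6. Stack: [6898, 6]
BINARY_OP * → 6898 * 6 = 41388. Stack: [41388]
STORE_FAST m → m=41388. Stack: []
LOAD_FAST m → push 41388. Stack: [41388]
LOAD_CONST → push 2. Stack: [41388, 2]
BINARY_OP - → 41388 - 2 = 41386. Stack: [41386]
STORE_FAST m → m=41386. Stack: []
LOAD_FAST i → push 2. Stack: [2]
LOAD_CONST → push 1. Stack: [2, 1]
BINARY_OP + → 2 + 1 = 3. Stack: [3]
STORE_FAST i → i=3. Stack: []
LOAD_FAST i → push 3. Stack: [3]
LOAD_CONST → push 3. Stack: [3, 3]
COMPARE_OP bool(<) → 3 vs 3 = False. Stack: [False]
POP_JUMP_IF_FALSE → pop False; jump. Stack: []
LOAD_FAST m → push 41386. Stack: [41386]
RETURN_VALUE → return 41386.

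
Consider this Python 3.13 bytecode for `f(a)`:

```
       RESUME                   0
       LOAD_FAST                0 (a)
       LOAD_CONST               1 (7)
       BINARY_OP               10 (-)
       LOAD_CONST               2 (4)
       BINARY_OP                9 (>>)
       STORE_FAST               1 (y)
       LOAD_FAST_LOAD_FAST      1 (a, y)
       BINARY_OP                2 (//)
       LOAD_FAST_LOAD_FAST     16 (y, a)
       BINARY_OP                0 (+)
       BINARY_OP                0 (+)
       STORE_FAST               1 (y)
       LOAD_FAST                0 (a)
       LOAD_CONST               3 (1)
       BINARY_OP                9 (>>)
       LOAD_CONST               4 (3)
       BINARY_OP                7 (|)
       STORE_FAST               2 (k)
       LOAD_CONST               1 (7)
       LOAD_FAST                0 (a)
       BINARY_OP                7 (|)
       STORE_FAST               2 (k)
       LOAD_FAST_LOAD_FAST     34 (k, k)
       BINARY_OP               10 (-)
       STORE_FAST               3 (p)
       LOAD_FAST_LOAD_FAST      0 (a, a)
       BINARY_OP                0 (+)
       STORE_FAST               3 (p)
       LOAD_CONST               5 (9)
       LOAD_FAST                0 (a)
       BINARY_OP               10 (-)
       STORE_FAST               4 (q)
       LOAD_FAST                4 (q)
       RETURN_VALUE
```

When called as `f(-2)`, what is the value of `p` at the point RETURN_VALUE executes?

LOAD_FAST a → push -2. Stack: [-2]
LOAD_CONST → push 7. Stack: [-2, 7]
BINARY_OP - → -2 - 7 = -9. Stack: [-9]
LOAD_CONST → push 4. Stack: [-9, 4]
BINARY_OP >> → -9 >> 4 = -1. Stack: [-1]
STORE_FAST y → y=-1. Stack: []
LOAD_FAST_LOAD_FAST a,y → push -2,-1. Stack: [-2, -1]
BINARY_OP // → -2 // -1 = 2. Stack: [2]
LOAD_FAST_LOAD_FAST y,a → push -1,-2. Stack: [2, -1, -2]
BINARY_OP + → -1 + -2 = -3. Stack: [2, -3]
BINARY_OP + → 2 + -3 = -1. Stack: [-1]
STORE_FAST y → y=-1. Stack: []
LOAD_FAST a → push -2. Stack: [-2]
LOAD_CONST → push 1. Stack: [-2, 1]
BINARY_OP >> → -2 >> 1 = -1. Stack: [-1]
LOAD_CONST → push 3. Stack: [-1, 3]
BINARY_OP | → -1 | 3 = -1. Stack: [-1]
STORE_FAST k → k=-1. Stack: []
LOAD_CONST → push 7. Stack: [7]
LOAD_FAST a → push -2. Stack: [7, -2]
BINARY_OP | → 7 | -2 = -1. Stack: [-1]
STORE_FAST k → k=-1. Stack: []
LOAD_FAST_LOAD_FAST k,k → push -1,-1. Stack: [-1, -1]
BINARY_OP - → -1 - -1 = 0. Stack: [0]
STORE_FAST p → p=0. Stack: []
LOAD_FAST_LOAD_FAST a,a → push -2,-2. Stack: [-2, -2]
BINARY_OP + → -2 + -2 = -4. Stack: [-4]
STORE_FAST p → p=-4. Stack: []
LOAD_CONST → push 9. Stack: [9]
LOAD_FAST a → push -2. Stack: [9, -2]
BINARY_OP - → 9 - -2 = 11. Stack: [11]
STORE_FAST q → q=11. Stack: []
LOAD_FAST q → push 11. Stack: [11]
RETURN_VALUE → return 11.

-4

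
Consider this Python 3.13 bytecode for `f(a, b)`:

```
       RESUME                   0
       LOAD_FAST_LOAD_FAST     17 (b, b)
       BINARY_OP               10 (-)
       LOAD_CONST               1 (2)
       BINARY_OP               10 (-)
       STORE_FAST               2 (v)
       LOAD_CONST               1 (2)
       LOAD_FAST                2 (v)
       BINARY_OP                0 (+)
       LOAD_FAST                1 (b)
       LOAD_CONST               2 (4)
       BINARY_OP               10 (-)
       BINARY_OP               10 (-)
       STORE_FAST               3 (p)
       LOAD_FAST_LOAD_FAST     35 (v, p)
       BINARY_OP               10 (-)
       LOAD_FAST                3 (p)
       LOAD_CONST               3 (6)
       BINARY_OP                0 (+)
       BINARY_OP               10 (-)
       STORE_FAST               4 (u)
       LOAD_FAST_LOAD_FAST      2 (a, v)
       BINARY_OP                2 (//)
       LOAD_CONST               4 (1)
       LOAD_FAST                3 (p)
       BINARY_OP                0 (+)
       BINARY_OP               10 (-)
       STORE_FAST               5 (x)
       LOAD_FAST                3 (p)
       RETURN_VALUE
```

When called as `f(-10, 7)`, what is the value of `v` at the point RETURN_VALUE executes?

LOAD_FAST_LOAD_FAST b,b → push 7,7. Stack: [7, 7]
BINARY_OP - → 7 - 7 = 0. Stack: [0]
LOAD_CONST → push 2. Stack: [0, 2]
BINARY_OP - → 0 - 2 = -2. Stack: [-2]
STORE_FAST v → v=-2. Stack: []
LOAD_CONST → push 2. Stack: [2]
LOAD_FAST v → push -2. Stack: [2, -2]
BINARY_OP + → 2 + -2 = 0. Stack: [0]
LOAD_FAST b → push 7. Stack: [0, 7]
LOAD_CONST → push 4. Stack: [0, 7, 4]
BINARY_OP - → 7 - 4 = 3. Stack: [0, 3]
BINARY_OP - → 0 - 3 = -3. Stack: [-3]
STORE_FAST p → p=-3. Stack: []
LOAD_FAST_LOAD_FAST v,p → push -2,-3. Stack: [-2, -3]
BINARY_OP - → -2 - -3 = 1. Stack: [1]
LOAD_FAST p → push -3. Stack: [1, -3]
LOAD_CONST → push 6. Stack: [1, -3, 6]
BINARY_OP + → -3 + 6 = 3. Stack: [1, 3]
BINARY_OP - → 1 - 3 = -2. Stack: [-2]
STORE_FAST u → u=-2. Stack: []
LOAD_FAST_LOAD_FAST a,v → push -10,-2. Stack: [-10, -2]
BINARY_OP // → -10 // -2 = 5. Stack: [5]
LOAD_CONST → push 1. Stack: [5, 1]
LOAD_FAST p → push -3. Stack: [5, 1, -3]
BINARY_OP + → 1 + -3 = -2. Stack: [5, -2]
BINARY_OP - → 5 - -2 = 7. Stack: [7]
STORE_FAST x → x=7. Stack: []
LOAD_FAST p → push -3. Stack: [-3]
RETURN_VALUE → return -3.

-2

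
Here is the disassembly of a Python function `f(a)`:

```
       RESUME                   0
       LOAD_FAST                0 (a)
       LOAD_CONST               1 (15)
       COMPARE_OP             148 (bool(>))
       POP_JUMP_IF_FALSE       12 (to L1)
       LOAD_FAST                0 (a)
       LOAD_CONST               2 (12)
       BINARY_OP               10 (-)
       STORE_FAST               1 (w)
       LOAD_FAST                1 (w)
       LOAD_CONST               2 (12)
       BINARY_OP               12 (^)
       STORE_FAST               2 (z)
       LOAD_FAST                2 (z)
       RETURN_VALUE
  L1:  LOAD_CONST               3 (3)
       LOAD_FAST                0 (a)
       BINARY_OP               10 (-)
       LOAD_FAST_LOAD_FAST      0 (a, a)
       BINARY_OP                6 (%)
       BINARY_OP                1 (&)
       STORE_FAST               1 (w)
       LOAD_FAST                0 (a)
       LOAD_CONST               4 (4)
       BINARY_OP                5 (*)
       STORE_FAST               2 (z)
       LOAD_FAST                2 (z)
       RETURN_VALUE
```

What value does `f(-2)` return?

-8

LOAD_FAST a → push -2. Stack: [-2]
LOAD_CONST → push 15. Stack: [-2, 15]
COMPARE_OP bool(>) → -2 vs 15 = False. Stack: [False]
POP_JUMP_IF_FALSE → pop False; jump. Stack: []
LOAD_CONST → push 3. Stack: [3]
LOAD_FAST a → push -2. Stack: [3, -2]
BINARY_OP - → 3 - -2 = 5. Stack: [5]
LOAD_FAST_LOAD_FAST a,a → push -2,-2. Stack: [5, -2, -2]
BINARY_OP % → -2 % -2 = 0. Stack: [5, 0]
BINARY_OP & → 5 & 0 = 0. Stack: [0]
STORE_FAST w → w=0. Stack: []
LOAD_FAST a → push -2. Stack: [-2]
LOAD_CONST → push 4. Stack: [-2, 4]
BINARY_OP * → -2 * 4 = -8. Stack: [-8]
STORE_FAST z → z=-8. Stack: []
LOAD_FAST z → push -8. Stack: [-8]
RETURN_VALUE → return -8.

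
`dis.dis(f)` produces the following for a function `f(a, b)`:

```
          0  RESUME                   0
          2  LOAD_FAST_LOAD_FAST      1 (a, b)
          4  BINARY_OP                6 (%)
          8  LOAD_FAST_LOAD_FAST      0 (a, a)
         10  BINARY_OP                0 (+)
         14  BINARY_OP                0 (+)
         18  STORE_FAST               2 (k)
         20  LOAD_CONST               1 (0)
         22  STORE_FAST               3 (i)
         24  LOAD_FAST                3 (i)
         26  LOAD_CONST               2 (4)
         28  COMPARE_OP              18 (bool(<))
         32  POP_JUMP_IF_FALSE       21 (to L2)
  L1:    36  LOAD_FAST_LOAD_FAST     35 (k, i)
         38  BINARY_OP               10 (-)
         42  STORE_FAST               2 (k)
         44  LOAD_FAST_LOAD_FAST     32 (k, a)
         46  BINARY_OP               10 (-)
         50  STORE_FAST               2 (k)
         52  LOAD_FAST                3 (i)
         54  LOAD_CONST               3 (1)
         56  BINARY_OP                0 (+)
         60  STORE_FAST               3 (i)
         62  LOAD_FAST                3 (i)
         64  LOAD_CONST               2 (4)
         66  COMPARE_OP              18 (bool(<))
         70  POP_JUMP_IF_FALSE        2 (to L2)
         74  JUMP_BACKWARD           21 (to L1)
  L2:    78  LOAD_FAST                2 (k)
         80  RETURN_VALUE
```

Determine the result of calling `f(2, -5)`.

-13

LOAD_FAST_LOAD_FAST a,b → push 2,-5
BINARY_OP % → 2 % -5 = -3
LOAD_FAST_LOAD_FAST a,a → push 2,2
BINARY_OP + → 2 + 2 = 4
BINARY_OP + → -3 + 4 = 1
STORE_FAST k → k=1
LOAD_CONST → push 0
STORE_FAST i → i=0
LOAD_FAST i → push 0
LOAD_CONST → push 4
COMPARE_OP bool(<) → 0 vs 4 = True
POP_JUMP_IF_FALSE → pop True; no jump
LOAD_FAST_LOAD_FAST k,i → push 1,0
BINARY_OP - → 1 - 0 = 1
STORE_FAST k → k=1
LOAD_FAST_LOAD_FAST k,a → push 1,2
BINARY_OP - → 1 - 2 = -1
STORE_FAST k → k=-1
LOAD_FAST i → push 0
LOAD_CONST → push 1
BINARY_OP + → 0 + 1 = 1
STORE_FAST i → i=1
LOAD_FAST i → push 1
LOAD_CONST → push 4
COMPARE_OP bool(<) → 1 vs 4 = True
POP_JUMP_IF_FALSE → pop True; no jump
LOAD_FAST_LOAD_FAST k,i → push -1,1
BINARY_OP - → -1 - 1 = -2
STORE_FAST k → k=-2
LOAD_FAST_LOAD_FAST k,a → push -2,2
BINARY_OP - → -2 - 2 = -4
STORE_FAST k → k=-4
LOAD_FAST i → push 1
LOAD_CONST → push 1
BINARY_OP + → 1 + 1 = 2
STORE_FAST i → i=2
LOAD_FAST i → push 2
LOAD_CONST → push 4
COMPARE_OP bool(<) → 2 vs 4 = True
POP_JUMP_IF_FALSE → pop True; no jump
LOAD_FAST_LOAD_FAST k,i → push -4,2
BINARY_OP - → -4 - 2 = -6
STORE_FAST k → k=-6
LOAD_FAST_LOAD_FAST k,a → push -6,2
BINARY_OP - → -6 - 2 = -8
STORE_FAST k → k=-8
LOAD_FAST i → push 2
LOAD_CONST → push 1
BINARY_OP + → 2 + 1 = 3
STORE_FAST i → i=3
LOAD_FAST i → push 3
LOAD_CONST → push 4
COMPARE_OP bool(<) → 3 vs 4 = True
POP_JUMP_IF_FALSE → pop True; no jump
LOAD_FAST_LOAD_FAST k,i → push -8,3
BINARY_OP - → -8 - 3 = -11
STORE_FAST k → k=-11
LOAD_FAST_LOAD_FAST k,a → push -11,2
BINARY_OP - → -11 - 2 = -13
STORE_FAST k → k=-13
LOAD_FAST i → push 3
LOAD_CONST → push 1
BINARY_OP + → 3 + 1 = 4
STORE_FAST i → i=4
LOAD_FAST i → push 4
LOAD_CONST → push 4
COMPARE_OP bool(<) → 4 vs 4 = False
POP_JUMP_IF_FALSE → pop False; jump
LOAD_FAST k → push -13
RETURN_VALUE → return -13.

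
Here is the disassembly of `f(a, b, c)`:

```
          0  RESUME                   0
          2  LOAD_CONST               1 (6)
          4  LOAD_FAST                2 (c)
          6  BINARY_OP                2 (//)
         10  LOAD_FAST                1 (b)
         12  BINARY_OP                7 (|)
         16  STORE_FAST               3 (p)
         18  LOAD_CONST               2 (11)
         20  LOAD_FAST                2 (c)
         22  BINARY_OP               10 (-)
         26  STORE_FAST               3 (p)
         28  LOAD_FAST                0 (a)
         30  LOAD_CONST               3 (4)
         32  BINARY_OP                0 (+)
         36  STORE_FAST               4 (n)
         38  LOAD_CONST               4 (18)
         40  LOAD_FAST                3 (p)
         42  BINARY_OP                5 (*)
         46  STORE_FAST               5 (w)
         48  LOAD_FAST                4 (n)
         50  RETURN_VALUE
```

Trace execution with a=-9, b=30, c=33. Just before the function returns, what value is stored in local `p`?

-22

LOAD_CONST → push 6. Stack: [6]
LOAD_FAST c → push 33. Stack: [6, 33]
BINARY_OP // → 6 // 33 = 0. Stack: [0]
LOAD_FAST b → push 30. Stack: [0, 30]
BINARY_OP | → 0 | 30 = 30. Stack: [30]
STORE_FAST p → p=30. Stack: []
LOAD_CONST → push 11. Stack: [11]
LOAD_FAST c → push 33. Stack: [11, 33]
BINARY_OP - → 11 - 33 = -22. Stack: [-22]
STORE_FAST p → p=-22. Stack: []
LOAD_FAST a → push -9. Stack: [-9]
LOAD_CONST → push 4. Stack: [-9, 4]
BINARY_OP + → -9 + 4 = -5. Stack: [-5]
STORE_FAST n → n=-5. Stack: []
LOAD_CONST → push 18. Stack: [18]
LOAD_FAST p → push -22. Stack: [18, -22]
BINARY_OP * → 18 * -22 = -396. Stack: [-396]
STORE_FAST w → w=-396. Stack: []
LOAD_FAST n → push -5. Stack: [-5]
RETURN_VALUE → return -5.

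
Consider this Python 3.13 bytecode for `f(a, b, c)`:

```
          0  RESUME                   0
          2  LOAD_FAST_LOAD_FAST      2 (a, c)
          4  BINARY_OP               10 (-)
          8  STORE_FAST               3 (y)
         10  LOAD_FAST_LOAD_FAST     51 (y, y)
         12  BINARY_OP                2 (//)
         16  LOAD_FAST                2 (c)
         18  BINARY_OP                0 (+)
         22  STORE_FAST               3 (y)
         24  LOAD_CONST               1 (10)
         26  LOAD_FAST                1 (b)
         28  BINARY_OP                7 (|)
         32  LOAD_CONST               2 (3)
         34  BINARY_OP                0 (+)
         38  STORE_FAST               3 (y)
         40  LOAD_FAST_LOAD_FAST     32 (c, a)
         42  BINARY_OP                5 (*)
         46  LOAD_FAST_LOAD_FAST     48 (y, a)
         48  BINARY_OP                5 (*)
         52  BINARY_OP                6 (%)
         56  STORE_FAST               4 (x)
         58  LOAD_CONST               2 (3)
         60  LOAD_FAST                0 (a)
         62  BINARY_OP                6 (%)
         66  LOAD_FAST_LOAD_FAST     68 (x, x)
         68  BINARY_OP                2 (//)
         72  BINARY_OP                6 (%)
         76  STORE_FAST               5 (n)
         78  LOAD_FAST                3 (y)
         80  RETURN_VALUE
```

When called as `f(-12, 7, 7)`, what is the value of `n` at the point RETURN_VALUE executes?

LOAD_FAST_LOAD_FAST a,c → push -12,7. Stack: [-12, 7]
BINARY_OP - → -12 - 7 = -19. Stack: [-19]
STORE_FAST y → y=-19. Stack: []
LOAD_FAST_LOAD_FAST y,y → push -19,-19. Stack: [-19, -19]
BINARY_OP // → -19 // -19 = 1. Stack: [1]
LOAD_FAST c → push 7. Stack: [1, 7]
BINARY_OP + → 1 + 7 = 8. Stack: [8]
STORE_FAST y → y=8. Stack: []
LOAD_CONST → push 10. Stack: [10]
LOAD_FAST b → push 7. Stack: [10, 7]
BINARY_OP | → 10 | 7 = 15. Stack: [15]
LOAD_CONST → push 3. Stack: [15, 3]
BINARY_OP + → 15 + 3 = 18. Stack: [18]
STORE_FAST y → y=18. Stack: []
LOAD_FAST_LOAD_FAST c,a → push 7,-12. Stack: [7, -12]
BINARY_OP * → 7 * -12 = -84. Stack: [-84]
LOAD_FAST_LOAD_FAST y,a → push 18,-12. Stack: [-84, 18, -12]
BINARY_OP * → 18 * -12 = -216. Stack: [-84, -216]
BINARY_OP % → -84 % -216 = -84. Stack: [-84]
STORE_FAST x → x=-84. Stack: []
LOAD_CONST → push 3. Stack: [3]
LOAD_FAST a → push -12. Stack: [3, -12]
BINARY_OP % → 3 % -12 = -9. Stack: [-9]
LOAD_FAST_LOAD_FAST x,x → push -84,-84. Stack: [-9, -84, -84]
BINARY_OP // → -84 // -84 = 1. Stack: [-9, 1]
BINARY_OP % → -9 % 1 = 0. Stack: [0]
STORE_FAST n → n=0. Stack: []
LOAD_FAST y → push 18. Stack: [18]
RETURN_VALUE → return 18.

0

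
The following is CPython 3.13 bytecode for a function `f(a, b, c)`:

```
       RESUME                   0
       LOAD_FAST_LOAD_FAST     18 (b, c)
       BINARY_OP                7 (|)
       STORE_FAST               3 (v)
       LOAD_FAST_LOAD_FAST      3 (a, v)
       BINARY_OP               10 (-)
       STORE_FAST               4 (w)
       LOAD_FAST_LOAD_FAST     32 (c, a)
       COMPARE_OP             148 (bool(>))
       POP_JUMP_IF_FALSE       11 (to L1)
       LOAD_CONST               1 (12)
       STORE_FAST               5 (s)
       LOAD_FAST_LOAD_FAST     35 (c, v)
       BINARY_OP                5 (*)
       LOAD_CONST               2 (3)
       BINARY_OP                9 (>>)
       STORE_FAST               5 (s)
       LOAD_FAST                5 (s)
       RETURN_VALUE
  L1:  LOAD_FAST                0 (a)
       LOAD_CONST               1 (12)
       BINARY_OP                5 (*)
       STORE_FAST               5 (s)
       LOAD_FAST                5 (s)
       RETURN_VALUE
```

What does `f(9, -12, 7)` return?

LOAD_FAST_LOAD_FAST b,c → push -12,7. Stack: [-12, 7]
BINARY_OP | → -12 | 7 = -9. Stack: [-9]
STORE_FAST v → v=-9. Stack: []
LOAD_FAST_LOAD_FAST a,v → push 9,-9. Stack: [9, -9]
BINARY_OP - → 9 - -9 = 18. Stack: [18]
STORE_FAST w → w=18. Stack: []
LOAD_FAST_LOAD_FAST c,a → push 7,9. Stack: [7, 9]
COMPARE_OP bool(>) → 7 vs 9 = False. Stack: [False]
POP_JUMP_IF_FALSE → pop False; jump. Stack: []
LOAD_FAST a → push 9. Stack: [9]
LOAD_CONST → push 12. Stack: [9, 12]
BINARY_OP * → 9 * 12 = 108. Stack: [108]
STORE_FAST s → s=108. Stack: []
LOAD_FAST s → push 108. Stack: [108]
RETURN_VALUE → return 108.

108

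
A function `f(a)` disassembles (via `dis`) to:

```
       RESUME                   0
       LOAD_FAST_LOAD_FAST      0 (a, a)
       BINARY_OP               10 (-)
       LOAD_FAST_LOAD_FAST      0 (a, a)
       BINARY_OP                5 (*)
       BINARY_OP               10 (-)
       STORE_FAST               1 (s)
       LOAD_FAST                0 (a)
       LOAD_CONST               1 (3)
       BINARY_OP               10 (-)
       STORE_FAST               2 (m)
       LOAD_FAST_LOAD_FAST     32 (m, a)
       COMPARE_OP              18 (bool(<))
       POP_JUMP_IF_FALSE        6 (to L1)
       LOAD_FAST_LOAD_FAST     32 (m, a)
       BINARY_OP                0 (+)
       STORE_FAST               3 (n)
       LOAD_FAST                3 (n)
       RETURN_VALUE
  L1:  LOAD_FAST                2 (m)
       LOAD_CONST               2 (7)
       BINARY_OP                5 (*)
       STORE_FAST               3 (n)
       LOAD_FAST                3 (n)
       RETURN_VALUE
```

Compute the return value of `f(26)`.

LOAD_FAST_LOAD_FAST a,a → push 26,26. Stack: [26, 26]
BINARY_OP - → 26 - 26 = 0. Stack: [0]
LOAD_FAST_LOAD_FAST a,a → push 26,26. Stack: [0, 26, 26]
BINARY_OP * → 26 * 26 = 676. Stack: [0, 676]
BINARY_OP - → 0 - 676 = -676. Stack: [-676]
STORE_FAST s → s=-676. Stack: []
LOAD_FAST a → push 26. Stack: [26]
LOAD_CONST → push 3. Stack: [26, 3]
BINARY_OP - → 26 - 3 = 23. Stack: [23]
STORE_FAST m → m=23. Stack: []
LOAD_FAST_LOAD_FAST m,a → push 23,26. Stack: [23, 26]
COMPARE_OP bool(<) → 23 vs 26 = True. Stack: [True]
POP_JUMP_IF_FALSE → pop True; no jump. Stack: []
LOAD_FAST_LOAD_FAST m,a → push 23,26. Stack: [23, 26]
BINARY_OP + → 23 + 26 = 49. Stack: [49]
STORE_FAST n → n=49. Stack: []
LOAD_FAST n → push 49. Stack: [49]
RETURN_VALUE → return 49.

49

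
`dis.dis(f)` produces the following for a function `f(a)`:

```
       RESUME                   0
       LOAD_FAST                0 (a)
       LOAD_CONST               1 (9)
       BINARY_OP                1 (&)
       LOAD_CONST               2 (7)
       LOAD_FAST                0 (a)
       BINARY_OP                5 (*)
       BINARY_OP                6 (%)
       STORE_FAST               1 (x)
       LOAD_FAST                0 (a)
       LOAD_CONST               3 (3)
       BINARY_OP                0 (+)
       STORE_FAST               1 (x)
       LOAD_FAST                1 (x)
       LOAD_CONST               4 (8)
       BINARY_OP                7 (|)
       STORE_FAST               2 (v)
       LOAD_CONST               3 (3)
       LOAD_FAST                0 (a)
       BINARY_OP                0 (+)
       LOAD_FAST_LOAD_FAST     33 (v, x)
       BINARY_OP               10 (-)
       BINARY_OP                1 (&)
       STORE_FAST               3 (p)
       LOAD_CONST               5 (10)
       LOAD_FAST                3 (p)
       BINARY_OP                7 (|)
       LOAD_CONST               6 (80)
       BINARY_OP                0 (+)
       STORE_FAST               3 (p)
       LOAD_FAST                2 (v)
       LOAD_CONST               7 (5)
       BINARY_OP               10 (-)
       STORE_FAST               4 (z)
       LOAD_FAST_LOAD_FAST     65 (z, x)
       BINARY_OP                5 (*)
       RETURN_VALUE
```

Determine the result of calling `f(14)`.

340

LOAD_FAST a → push 14. Stack: [14]
LOAD_CONST → push 9. Stack: [14, 9]
BINARY_OP & → 14 & 9 = 8. Stack: [8]
LOAD_CONST → push 7. Stack: [8, 7]
LOAD_FAST a → push 14. Stack: [8, 7, 14]
BINARY_OP * → 7 * 14 = 98. Stack: [8, 98]
BINARY_OP % → 8 % 98 = 8. Stack: [8]
STORE_FAST x → x=8. Stack: []
LOAD_FAST a → push 14. Stack: [14]
LOAD_CONST → push 3. Stack: [14, 3]
BINARY_OP + → 14 + 3 = 17. Stack: [17]
STORE_FAST x → x=17. Stack: []
LOAD_FAST x → push 17. Stack: [17]
LOAD_CONST → push 8. Stack: [17, 8]
BINARY_OP | → 17 | 8 = 25. Stack: [25]
STORE_FAST v → v=25. Stack: []
LOAD_CONST → push 3. Stack: [3]
LOAD_FAST a → push 14. Stack: [3, 14]
BINARY_OP + → 3 + 14 = 17. Stack: [17]
LOAD_FAST_LOAD_FAST v,x → push 25,17. Stack: [17, 25, 17]
BINARY_OP - → 25 - 17 = 8. Stack: [17, 8]
BINARY_OP & → 17 & 8 = 0. Stack: [0]
STORE_FAST p → p=0. Stack: []
LOAD_CONST → push 10. Stack: [10]
LOAD_FAST p → push 0. Stack: [10, 0]
BINARY_OP | → 10 | 0 = 10. Stack: [10]
LOAD_CONST → push 80. Stack: [10, 80]
BINARY_OP + → 10 + 80 = 90. Stack: [90]
STORE_FAST p → p=90. Stack: []
LOAD_FAST v → push 25. Stack: [25]
LOAD_CONST → push 5. Stack: [25, 5]
BINARY_OP - → 25 - 5 = 20. Stack: [20]
STORE_FAST z → z=20. Stack: []
LOAD_FAST_LOAD_FAST z,x → push 20,17. Stack: [20, 17]
BINARY_OP * → 20 * 17 = 340. Stack: [340]
RETURN_VALUE → return 340.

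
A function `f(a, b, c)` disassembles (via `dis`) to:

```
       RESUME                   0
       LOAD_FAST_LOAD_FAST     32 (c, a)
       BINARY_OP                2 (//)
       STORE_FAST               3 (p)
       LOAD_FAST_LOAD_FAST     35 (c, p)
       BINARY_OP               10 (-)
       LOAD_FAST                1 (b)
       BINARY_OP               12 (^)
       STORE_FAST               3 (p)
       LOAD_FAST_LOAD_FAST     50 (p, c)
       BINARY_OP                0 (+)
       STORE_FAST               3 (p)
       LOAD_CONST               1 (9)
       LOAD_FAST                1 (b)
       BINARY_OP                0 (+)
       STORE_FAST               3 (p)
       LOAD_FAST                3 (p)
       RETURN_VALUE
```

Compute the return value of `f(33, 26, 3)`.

LOAD_FAST_LOAD_FAST c,a → push 3,33. Stack: [3, 33]
BINARY_OP // → 3 // 33 = 0. Stack: [0]
STORE_FAST p → p=0. Stack: []
LOAD_FAST_LOAD_FAST c,p → push 3,0. Stack: [3, 0]
BINARY_OP - → 3 - 0 = 3. Stack: [3]
LOAD_FAST b → push 26. Stack: [3, 26]
BINARY_OP ^ → 3 ^ 26 = 25. Stack: [25]
STORE_FAST p → p=25. Stack: []
LOAD_FAST_LOAD_FAST p,c → push 25,3. Stack: [25, 3]
BINARY_OP + → 25 + 3 = 28. Stack: [28]
STORE_FAST p → p=28. Stack: []
LOAD_CONST → push 9. Stack: [9]
LOAD_FAST b → push 26. Stack: [9, 26]
BINARY_OP + → 9 + 26 = 35. Stack: [35]
STORE_FAST p → p=35. Stack: []
LOAD_FAST p → push 35. Stack: [35]
RETURN_VALUE → return 35.

35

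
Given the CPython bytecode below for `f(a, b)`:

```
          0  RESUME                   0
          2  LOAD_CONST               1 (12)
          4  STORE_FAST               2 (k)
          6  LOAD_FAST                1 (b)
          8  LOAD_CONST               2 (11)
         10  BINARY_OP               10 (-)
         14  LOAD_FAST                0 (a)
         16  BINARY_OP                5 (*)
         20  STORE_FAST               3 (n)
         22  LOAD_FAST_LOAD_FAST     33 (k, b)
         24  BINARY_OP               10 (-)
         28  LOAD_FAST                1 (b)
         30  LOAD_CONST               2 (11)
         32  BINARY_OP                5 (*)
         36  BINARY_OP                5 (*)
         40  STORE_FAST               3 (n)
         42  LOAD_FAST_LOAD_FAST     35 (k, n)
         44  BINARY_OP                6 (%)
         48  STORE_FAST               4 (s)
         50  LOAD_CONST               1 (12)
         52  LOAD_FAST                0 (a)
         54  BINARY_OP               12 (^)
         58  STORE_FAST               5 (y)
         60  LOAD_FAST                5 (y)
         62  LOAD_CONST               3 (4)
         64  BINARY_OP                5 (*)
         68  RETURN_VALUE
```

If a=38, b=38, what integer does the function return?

LOAD_CONST → push 12. Stack: [12]
STORE_FAST k → k=12. Stack: []
LOAD_FAST b → push 38. Stack: [38]
LOAD_CONST → push 11. Stack: [38, 11]
BINARY_OP - → 38 - 11 = 27. Stack: [27]
LOAD_FAST a → push 38. Stack: [27, 38]
BINARY_OP * → 27 * 38 = 1026. Stack: [1026]
STORE_FAST n → n=1026. Stack: []
LOAD_FAST_LOAD_FAST k,b → push 12,38. Stack: [12, 38]
BINARY_OP - → 12 - 38 = -26. Stack: [-26]
LOAD_FAST b → push 38. Stack: [-26, 38]
LOAD_CONST → push 11. Stack: [-26, 38, 11]
BINARY_OP * → 38 * 11 = 418. Stack: [-26, 418]
BINARY_OP * → -26 * 418 = -10868. Stack: [-10868]
STORE_FAST n → n=-10868. Stack: []
LOAD_FAST_LOAD_FAST k,n → push 12,-10868. Stack: [12, -10868]
BINARY_OP % → 12 % -10868 = -10856. Stack: [-10856]
STORE_FAST s → s=-10856. Stack: []
LOAD_CONST → push 12. Stack: [12]
LOAD_FAST a → push 38. Stack: [12, 38]
BINARY_OP ^ → 12 ^ 38 = 42. Stack: [42]
STORE_FAST y → y=42. Stack: []
LOAD_FAST y → push 42. Stack: [42]
LOAD_CONST → push 4. Stack: [42, 4]
BINARY_OP * → 42 * 4 = 168. Stack: [168]
RETURN_VALUE → return 168.

168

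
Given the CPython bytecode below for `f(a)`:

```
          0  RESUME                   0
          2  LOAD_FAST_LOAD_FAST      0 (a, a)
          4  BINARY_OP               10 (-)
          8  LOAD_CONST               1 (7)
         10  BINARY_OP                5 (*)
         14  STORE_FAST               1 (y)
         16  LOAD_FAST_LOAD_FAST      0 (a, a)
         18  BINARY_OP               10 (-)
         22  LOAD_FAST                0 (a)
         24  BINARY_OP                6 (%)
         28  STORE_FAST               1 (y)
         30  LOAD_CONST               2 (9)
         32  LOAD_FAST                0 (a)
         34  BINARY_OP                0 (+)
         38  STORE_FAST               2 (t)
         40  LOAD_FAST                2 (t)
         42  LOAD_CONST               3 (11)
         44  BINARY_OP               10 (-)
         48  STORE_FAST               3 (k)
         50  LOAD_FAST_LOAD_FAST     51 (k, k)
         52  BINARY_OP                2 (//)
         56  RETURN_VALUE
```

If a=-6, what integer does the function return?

1

LOAD_FAST_LOAD_FAST a,a → push -6,-6. Stack: [-6, -6]
BINARY_OP - → -6 - -6 = 0. Stack: [0]
LOAD_CONST → push 7. Stack: [0, 7]
BINARY_OP * → 0 * 7 = 0. Stack: [0]
STORE_FAST y → y=0. Stack: []
LOAD_FAST_LOAD_FAST a,a → push -6,-6. Stack: [-6, -6]
BINARY_OP - → -6 - -6 = 0. Stack: [0]
LOAD_FAST a → push -6. Stack: [0, -6]
BINARY_OP % → 0 % -6 = 0. Stack: [0]
STORE_FAST y → y=0. Stack: []
LOAD_CONST → push 9. Stack: [9]
LOAD_FAST a → push -6. Stack: [9, -6]
BINARY_OP + → 9 + -6 = 3. Stack: [3]
STORE_FAST t → t=3. Stack: []
LOAD_FAST t → push 3. Stack: [3]
LOAD_CONST → push 11. Stack: [3, 11]
BINARY_OP - → 3 - 11 = -8. Stack: [-8]
STORE_FAST k → k=-8. Stack: []
LOAD_FAST_LOAD_FAST k,k → push -8,-8. Stack: [-8, -8]
BINARY_OP // → -8 // -8 = 1. Stack: [1]
RETURN_VALUE → return 1.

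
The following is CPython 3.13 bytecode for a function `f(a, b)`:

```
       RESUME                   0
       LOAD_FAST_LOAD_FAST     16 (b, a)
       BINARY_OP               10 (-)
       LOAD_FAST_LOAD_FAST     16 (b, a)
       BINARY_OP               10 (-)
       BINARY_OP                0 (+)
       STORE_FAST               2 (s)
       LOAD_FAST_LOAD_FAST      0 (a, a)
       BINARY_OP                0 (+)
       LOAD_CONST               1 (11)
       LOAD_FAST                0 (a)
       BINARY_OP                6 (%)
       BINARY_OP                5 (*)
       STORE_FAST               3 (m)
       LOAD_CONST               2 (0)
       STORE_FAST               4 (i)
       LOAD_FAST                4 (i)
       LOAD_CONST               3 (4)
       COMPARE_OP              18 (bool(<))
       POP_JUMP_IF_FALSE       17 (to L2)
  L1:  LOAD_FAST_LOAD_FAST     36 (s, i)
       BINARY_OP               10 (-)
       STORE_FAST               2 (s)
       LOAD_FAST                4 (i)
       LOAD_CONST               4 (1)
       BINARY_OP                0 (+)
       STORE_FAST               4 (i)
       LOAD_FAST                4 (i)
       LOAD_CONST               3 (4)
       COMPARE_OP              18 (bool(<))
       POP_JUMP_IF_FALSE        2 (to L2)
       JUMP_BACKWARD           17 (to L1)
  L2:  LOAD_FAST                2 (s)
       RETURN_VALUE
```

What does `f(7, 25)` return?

30

LOAD_FAST_LOAD_FAST b,a → push 25,7
BINARY_OP - → 25 - 7 = 18
LOAD_FAST_LOAD_FAST b,a → push 25,7
BINARY_OP - → 25 - 7 = 18
BINARY_OP + → 18 + 18 = 36
STORE_FAST s → s=36
LOAD_FAST_LOAD_FAST a,a → push 7,7
BINARY_OP + → 7 + 7 = 14
LOAD_CONST → push 11
LOAD_FAST a → push 7
BINARY_OP % → 11 % 7 = 4
BINARY_OP * → 14 * 4 = 56
STORE_FAST m → m=56
LOAD_CONST → push 0
STORE_FAST i → i=0
LOAD_FAST i → push 0
LOAD_CONST → push 4
COMPARE_OP bool(<) → 0 vs 4 = True
POP_JUMP_IF_FALSE → pop True; no jump
LOAD_FAST_LOAD_FAST s,i → push 36,0
BINARY_OP - → 36 - 0 = 36
STORE_FAST s → s=36
LOAD_FAST i → push 0
LOAD_CONST → push 1
BINARY_OP + → 0 + 1 = 1
STORE_FAST i → i=1
LOAD_FAST i → push 1
LOAD_CONST → push 4
COMPARE_OP bool(<) → 1 vs 4 = True
POP_JUMP_IF_FALSE → pop True; no jump
LOAD_FAST_LOAD_FAST s,i → push 36,1
BINARY_OP - → 36 - 1 = 35
STORE_FAST s → s=35
LOAD_FAST i → push 1
LOAD_CONST → push 1
BINARY_OP + → 1 + 1 = 2
STORE_FAST i → i=2
LOAD_FAST i → push 2
LOAD_CONST → push 4
COMPARE_OP bool(<) → 2 vs 4 = True
POP_JUMP_IF_FALSE → pop True; no jump
LOAD_FAST_LOAD_FAST s,i → push 35,2
BINARY_OP - → 35 - 2 = 33
STORE_FAST s → s=33
LOAD_FAST i → push 2
LOAD_CONST → push 1
BINARY_OP + → 2 + 1 = 3
STORE_FAST i → i=3
LOAD_FAST i → push 3
LOAD_CONST → push 4
COMPARE_OP bool(<) → 3 vs 4 = True
POP_JUMP_IF_FALSE → pop True; no jump
LOAD_FAST_LOAD_FAST s,i → push 33,3
BINARY_OP - → 33 - 3 = 30
STORE_FAST s → s=30
LOAD_FAST i → push 3
LOAD_CONST → push 1
BINARY_OP + → 3 + 1 = 4
STORE_FAST i → i=4
LOAD_FAST i → push 4
LOAD_CONST → push 4
COMPARE_OP bool(<) → 4 vs 4 = False
POP_JUMP_IF_FALSE → pop False; jump
LOAD_FAST s → push 30
RETURN_VALUE → return 30.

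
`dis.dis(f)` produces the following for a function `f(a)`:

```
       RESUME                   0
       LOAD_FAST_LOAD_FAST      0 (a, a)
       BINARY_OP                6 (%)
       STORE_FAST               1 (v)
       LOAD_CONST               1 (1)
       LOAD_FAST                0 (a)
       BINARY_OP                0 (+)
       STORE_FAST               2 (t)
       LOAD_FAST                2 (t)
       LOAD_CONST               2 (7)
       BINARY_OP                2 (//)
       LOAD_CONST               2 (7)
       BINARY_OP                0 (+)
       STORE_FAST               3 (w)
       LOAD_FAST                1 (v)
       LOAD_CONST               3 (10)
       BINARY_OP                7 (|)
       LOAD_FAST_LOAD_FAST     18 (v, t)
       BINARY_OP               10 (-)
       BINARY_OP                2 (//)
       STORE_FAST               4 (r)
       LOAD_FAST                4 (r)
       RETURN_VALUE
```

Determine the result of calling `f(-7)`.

LOAD_FAST_LOAD_FAST a,a → push -7,-7. Stack: [-7, -7]
BINARY_OP % → -7 % -7 = 0. Stack: [0]
STORE_FAST v → v=0. Stack: []
LOAD_CONST → push 1. Stack: [1]
LOAD_FAST a → push -7. Stack: [1, -7]
BINARY_OP + → 1 + -7 = -6. Stack: [-6]
STORE_FAST t → t=-6. Stack: []
LOAD_FAST t → push -6. Stack: [-6]
LOAD_CONST → push 7. Stack: [-6, 7]
BINARY_OP // → -6 // 7 = -1. Stack: [-1]
LOAD_CONST → push 7. Stack: [-1, 7]
BINARY_OP + → -1 + 7 = 6. Stack: [6]
STORE_FAST w → w=6. Stack: []
LOAD_FAST v → push 0. Stack: [0]
LOAD_CONST → push 10. Stack: [0, 10]
BINARY_OP | → 0 | 10 = 10. Stack: [10]
LOAD_FAST_LOAD_FAST v,t → push 0,-6. Stack: [10, 0, -6]
BINARY_OP - → 0 - -6 = 6. Stack: [10, 6]
BINARY_OP // → 10 // 6 = 1. Stack: [1]
STORE_FAST r → r=1. Stack: []
LOAD_FAST r → push 1. Stack: [1]
RETURN_VALUE → return 1.

1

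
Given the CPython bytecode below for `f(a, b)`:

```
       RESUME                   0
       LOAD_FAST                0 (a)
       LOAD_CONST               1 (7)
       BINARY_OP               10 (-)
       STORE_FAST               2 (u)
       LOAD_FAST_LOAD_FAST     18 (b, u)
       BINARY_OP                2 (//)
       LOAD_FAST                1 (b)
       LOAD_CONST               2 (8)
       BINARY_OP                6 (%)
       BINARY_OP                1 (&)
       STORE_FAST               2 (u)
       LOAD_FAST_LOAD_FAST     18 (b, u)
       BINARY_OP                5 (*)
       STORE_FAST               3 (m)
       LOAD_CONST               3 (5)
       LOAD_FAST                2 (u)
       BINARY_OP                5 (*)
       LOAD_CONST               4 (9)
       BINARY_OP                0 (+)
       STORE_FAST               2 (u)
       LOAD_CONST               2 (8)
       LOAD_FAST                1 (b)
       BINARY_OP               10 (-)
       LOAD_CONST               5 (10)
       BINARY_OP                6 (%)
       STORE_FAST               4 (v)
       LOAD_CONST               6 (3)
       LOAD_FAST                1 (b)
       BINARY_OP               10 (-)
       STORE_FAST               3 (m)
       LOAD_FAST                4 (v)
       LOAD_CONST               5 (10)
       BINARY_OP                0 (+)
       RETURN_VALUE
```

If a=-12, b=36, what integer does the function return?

12

LOAD_FAST a → push -12. Stack: [-12]
LOAD_CONST → push 7. Stack: [-12, 7]
BINARY_OP - → -12 - 7 = -19. Stack: [-19]
STORE_FAST u → u=-19. Stack: []
LOAD_FAST_LOAD_FAST b,u → push 36,-19. Stack: [36, -19]
BINARY_OP // → 36 // -19 = -2. Stack: [-2]
LOAD_FAST b → push 36. Stack: [-2, 36]
LOAD_CONST → push 8. Stack: [-2, 36, 8]
BINARY_OP % → 36 % 8 = 4. Stack: [-2, 4]
BINARY_OP & → -2 & 4 = 4. Stack: [4]
STORE_FAST u → u=4. Stack: []
LOAD_FAST_LOAD_FAST b,u → push 36,4. Stack: [36, 4]
BINARY_OP * → 36 * 4 = 144. Stack: [144]
STORE_FAST m → m=144. Stack: []
LOAD_CONST → push 5. Stack: [5]
LOAD_FAST u → push 4. Stack: [5, 4]
BINARY_OP * → 5 * 4 = 20. Stack: [20]
LOAD_CONST → push 9. Stack: [20, 9]
BINARY_OP + → 20 + 9 = 29. Stack: [29]
STORE_FAST u → u=29. Stack: []
LOAD_CONST → push 8. Stack: [8]
LOAD_FAST b → push 36. Stack: [8, 36]
BINARY_OP - → 8 - 36 = -28. Stack: [-28]
LOAD_CONST → push 10. Stack: [-28, 10]
BINARY_OP % → -28 % 10 = 2. Stack: [2]
STORE_FAST v → v=2. Stack: []
LOAD_CONST → push 3. Stack: [3]
LOAD_FAST b → push 36. Stack: [3, 36]
BINARY_OP - → 3 - 36 = -33. Stack: [-33]
STORE_FAST m → m=-33. Stack: []
LOAD_FAST v → push 2. Stack: [2]
LOAD_CONST → push 10. Stack: [2, 10]
BINARY_OP + → 2 + 10 = 12. Stack: [12]
RETURN_VALUE → return 12.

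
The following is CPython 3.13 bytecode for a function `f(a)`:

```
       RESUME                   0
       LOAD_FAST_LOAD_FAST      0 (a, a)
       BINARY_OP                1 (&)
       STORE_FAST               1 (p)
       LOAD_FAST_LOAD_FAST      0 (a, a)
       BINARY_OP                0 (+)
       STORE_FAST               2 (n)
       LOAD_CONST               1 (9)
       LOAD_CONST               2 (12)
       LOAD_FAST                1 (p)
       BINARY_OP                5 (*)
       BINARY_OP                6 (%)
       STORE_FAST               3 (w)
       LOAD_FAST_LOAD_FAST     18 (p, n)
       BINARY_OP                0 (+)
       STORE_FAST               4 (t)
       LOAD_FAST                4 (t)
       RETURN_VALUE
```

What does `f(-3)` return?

LOAD_FAST_LOAD_FAST a,a → push -3,-3. Stack: [-3, -3]
BINARY_OP & → -3 & -3 = -3. Stack: [-3]
STORE_FAST p → p=-3. Stack: []
LOAD_FAST_LOAD_FAST a,a → push -3,-3. Stack: [-3, -3]
BINARY_OP + → -3 + -3 = -6. Stack: [-6]
STORE_FAST n → n=-6. Stack: []
LOAD_CONST → push 9. Stack: [9]
LOAD_CONST → push 12. Stack: [9, 12]
LOAD_FAST p → push -3. Stack: [9, 12, -3]
BINARY_OP * → 12 * -3 = -36. Stack: [9, -36]
BINARY_OP % → 9 % -36 = -27. Stack: [-27]
STORE_FAST w → w=-27. Stack: []
LOAD_FAST_LOAD_FAST p,n → push -3,-6. Stack: [-3, -6]
BINARY_OP + → -3 + -6 = -9. Stack: [-9]
STORE_FAST t → t=-9. Stack: []
LOAD_FAST t → push -9. Stack: [-9]
RETURN_VALUE → return -9.

-9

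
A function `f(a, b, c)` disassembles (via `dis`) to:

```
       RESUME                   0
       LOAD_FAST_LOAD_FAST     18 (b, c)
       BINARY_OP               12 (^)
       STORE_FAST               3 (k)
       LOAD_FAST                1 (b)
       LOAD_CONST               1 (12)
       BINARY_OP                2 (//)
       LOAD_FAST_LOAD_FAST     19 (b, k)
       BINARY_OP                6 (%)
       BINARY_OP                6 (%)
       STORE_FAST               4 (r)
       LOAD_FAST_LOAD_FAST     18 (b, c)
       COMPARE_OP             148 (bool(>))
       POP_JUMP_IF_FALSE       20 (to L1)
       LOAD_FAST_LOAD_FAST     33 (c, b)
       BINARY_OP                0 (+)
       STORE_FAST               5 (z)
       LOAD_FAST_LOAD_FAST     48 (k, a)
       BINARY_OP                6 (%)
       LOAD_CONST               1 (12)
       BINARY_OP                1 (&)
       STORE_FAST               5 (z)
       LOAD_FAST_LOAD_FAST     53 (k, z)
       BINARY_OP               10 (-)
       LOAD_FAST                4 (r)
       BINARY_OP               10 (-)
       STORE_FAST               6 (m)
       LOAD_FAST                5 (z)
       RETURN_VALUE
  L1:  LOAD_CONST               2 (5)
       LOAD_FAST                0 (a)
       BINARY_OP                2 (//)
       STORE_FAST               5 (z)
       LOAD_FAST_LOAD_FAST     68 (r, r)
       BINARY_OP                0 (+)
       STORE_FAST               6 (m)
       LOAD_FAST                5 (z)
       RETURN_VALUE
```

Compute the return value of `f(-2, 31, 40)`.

LOAD_FAST_LOAD_FAST b,c → push 31,40. Stack: [31, 40]
BINARY_OP ^ → 31 ^ 40 = 55. Stack: [55]
STORE_FAST k → k=55. Stack: []
LOAD_FAST b → push 31. Stack: [31]
LOAD_CONST → push 12. Stack: [31, 12]
BINARY_OP // → 31 // 12 = 2. Stack: [2]
LOAD_FAST_LOAD_FAST b,k → push 31,55. Stack: [2, 31, 55]
BINARY_OP % → 31 % 55 = 31. Stack: [2, 31]
BINARY_OP % → 2 % 31 = 2. Stack: [2]
STORE_FAST r → r=2. Stack: []
LOAD_FAST_LOAD_FAST b,c → push 31,40. Stack: [31, 40]
COMPARE_OP bool(>) → 31 vs 40 = False. Stack: [False]
POP_JUMP_IF_FALSE → pop False; jump. Stack: []
LOAD_CONST → push 5. Stack: [5]
LOAD_FAST a → push -2. Stack: [5, -2]
BINARY_OP // → 5 // -2 = -3. Stack: [-3]
STORE_FAST z → z=-3. Stack: []
LOAD_FAST_LOAD_FAST r,r → push 2,2. Stack: [2, 2]
BINARY_OP + → 2 + 2 = 4. Stack: [4]
STORE_FAST m → m=4. Stack: []
LOAD_FAST z → push -3. Stack: [-3]
RETURN_VALUE → return -3.

-3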